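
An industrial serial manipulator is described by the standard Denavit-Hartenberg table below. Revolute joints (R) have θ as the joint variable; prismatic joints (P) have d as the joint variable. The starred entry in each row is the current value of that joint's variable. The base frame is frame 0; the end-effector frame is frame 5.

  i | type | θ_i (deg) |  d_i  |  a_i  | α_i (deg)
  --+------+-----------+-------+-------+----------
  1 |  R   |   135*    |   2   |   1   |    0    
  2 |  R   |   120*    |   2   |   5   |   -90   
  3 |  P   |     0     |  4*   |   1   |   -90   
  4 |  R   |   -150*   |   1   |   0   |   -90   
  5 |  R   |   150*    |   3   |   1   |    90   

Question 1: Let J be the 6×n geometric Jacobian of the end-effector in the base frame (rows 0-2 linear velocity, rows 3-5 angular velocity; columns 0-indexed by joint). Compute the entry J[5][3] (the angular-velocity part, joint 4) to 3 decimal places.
axis z_3 = (0.0000,-0.0000,-1.0000); lever o_n−o_3 = (1.5089,-2.7337,-0.5000)
cross product → J_v[:, 3] = (-2.7337,-1.5089,-0.0000)
J_ω[:, 3] = z_3
entry J[5][3] = -1.0000

-1.000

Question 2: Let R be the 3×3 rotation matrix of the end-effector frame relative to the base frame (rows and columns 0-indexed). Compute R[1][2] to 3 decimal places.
0.354

End-effector z-axis (col 2 of R) = (0.3536,0.3536,0.8660)
R[1][2] = 0.3536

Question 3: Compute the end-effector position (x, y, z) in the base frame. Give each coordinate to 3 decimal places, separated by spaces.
3.113 -8.857 3.500

after link 1: o_1 = (-0.7071, 0.7071, 2.0000)
after link 2: o_2 = (-2.0012, -4.1225, 4.0000)
after link 3: o_3 = (1.6037, -6.1237, 4.0000)
after link 4: o_4 = (1.6037, -6.1237, 3.0000)
after link 5: o_5 = (3.1126, -8.8574, 3.5000)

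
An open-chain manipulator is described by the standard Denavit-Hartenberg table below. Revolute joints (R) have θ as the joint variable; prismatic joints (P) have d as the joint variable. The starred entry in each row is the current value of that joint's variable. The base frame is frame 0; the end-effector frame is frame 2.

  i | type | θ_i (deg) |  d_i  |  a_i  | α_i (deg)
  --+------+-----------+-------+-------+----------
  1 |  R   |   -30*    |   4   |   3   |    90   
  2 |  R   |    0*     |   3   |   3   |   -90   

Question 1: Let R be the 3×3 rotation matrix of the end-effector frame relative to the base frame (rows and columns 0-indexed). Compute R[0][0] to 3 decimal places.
End-effector x-axis (col 0 of R) = (0.8660,-0.5000,0.0000)
R[0][0] = 0.8660

0.866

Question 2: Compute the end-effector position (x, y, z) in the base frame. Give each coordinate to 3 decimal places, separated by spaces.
after link 1: o_1 = (2.5981, -1.5000, 4.0000)
after link 2: o_2 = (3.6962, -5.5981, 4.0000)

3.696 -5.598 4.000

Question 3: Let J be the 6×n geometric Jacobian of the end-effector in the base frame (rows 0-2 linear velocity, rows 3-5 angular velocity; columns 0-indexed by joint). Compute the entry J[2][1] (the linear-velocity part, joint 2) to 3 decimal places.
axis z_1 = (-0.5000,-0.8660,0.0000); lever o_n−o_1 = (1.0981,-4.0981,0.0000)
cross product → J_v[:, 1] = (0.0000,0.0000,3.0000)
J_ω[:, 1] = z_1
entry J[2][1] = 3.0000

3.000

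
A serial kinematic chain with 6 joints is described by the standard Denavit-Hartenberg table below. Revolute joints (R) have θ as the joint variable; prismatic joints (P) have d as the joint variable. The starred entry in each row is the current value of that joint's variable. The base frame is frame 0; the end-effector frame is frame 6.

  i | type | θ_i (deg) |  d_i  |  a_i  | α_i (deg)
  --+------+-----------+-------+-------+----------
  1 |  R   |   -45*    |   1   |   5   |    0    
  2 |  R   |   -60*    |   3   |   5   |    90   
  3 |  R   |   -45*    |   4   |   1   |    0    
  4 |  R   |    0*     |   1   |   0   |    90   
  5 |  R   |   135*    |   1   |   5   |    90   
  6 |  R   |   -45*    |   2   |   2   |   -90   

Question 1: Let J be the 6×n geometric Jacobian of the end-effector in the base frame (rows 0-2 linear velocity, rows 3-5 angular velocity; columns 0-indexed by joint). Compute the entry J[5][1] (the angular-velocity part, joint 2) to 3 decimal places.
axis z_1 = (0.0000,0.0000,1.0000); lever o_n−o_1 = (-11.5583,-0.8297,4.7929)
cross product → J_v[:, 1] = (0.8297,-11.5583,0.0000)
J_ω[:, 1] = z_1
entry J[5][1] = 1.0000

1.000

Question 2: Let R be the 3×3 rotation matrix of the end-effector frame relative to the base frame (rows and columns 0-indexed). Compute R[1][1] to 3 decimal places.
0.300

End-effector y-axis (col 1 of R) = (0.8124,0.3000,0.5000)
R[1][1] = 0.3000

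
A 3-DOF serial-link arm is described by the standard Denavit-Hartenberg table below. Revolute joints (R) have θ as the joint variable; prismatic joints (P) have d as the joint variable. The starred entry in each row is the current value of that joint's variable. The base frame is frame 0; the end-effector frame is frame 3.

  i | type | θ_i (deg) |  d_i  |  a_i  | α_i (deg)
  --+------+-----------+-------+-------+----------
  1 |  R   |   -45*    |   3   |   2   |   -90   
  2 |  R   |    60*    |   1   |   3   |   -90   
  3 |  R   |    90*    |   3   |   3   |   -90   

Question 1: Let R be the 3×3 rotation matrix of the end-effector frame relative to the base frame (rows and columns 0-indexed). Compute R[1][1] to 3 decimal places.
End-effector y-axis (col 1 of R) = (0.6124,-0.6124,0.5000)
R[1][1] = -0.6124

-0.612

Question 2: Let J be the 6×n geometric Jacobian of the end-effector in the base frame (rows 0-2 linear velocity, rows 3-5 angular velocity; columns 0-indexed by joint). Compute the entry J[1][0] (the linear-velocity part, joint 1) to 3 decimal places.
axis z_0 = ẑ; lever o_n−o_0 = (-0.7765,-2.0520,-1.0981)
cross product → J_v[:, 0] = (2.0520,-0.7765,0.0000)
J_ω[:, 0] = z_0
entry J[1][0] = -0.7765

-0.776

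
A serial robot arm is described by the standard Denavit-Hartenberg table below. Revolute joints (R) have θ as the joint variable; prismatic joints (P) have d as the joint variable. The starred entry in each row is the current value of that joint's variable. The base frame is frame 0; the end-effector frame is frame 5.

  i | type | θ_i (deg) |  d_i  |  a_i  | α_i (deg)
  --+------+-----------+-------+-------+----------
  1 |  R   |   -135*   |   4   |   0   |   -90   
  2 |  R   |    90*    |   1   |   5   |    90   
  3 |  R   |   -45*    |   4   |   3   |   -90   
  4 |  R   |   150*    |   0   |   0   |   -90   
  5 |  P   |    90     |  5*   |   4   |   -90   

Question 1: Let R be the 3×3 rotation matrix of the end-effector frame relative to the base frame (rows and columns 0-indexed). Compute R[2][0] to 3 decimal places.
End-effector x-axis (col 0 of R) = (-0.5000,0.5000,0.7071)
R[2][0] = 0.7071

0.707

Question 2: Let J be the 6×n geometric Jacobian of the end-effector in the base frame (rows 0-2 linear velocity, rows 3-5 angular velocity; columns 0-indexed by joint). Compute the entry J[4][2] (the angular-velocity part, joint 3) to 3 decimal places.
-0.707

axis z_2 = (-0.7071,-0.7071,0.0000); lever o_n−o_2 = (-8.1403,-3.6403,2.4749)
cross product → J_v[:, 2] = (-1.7500,1.7500,-3.1820)
J_ω[:, 2] = z_2
entry J[4][2] = -0.7071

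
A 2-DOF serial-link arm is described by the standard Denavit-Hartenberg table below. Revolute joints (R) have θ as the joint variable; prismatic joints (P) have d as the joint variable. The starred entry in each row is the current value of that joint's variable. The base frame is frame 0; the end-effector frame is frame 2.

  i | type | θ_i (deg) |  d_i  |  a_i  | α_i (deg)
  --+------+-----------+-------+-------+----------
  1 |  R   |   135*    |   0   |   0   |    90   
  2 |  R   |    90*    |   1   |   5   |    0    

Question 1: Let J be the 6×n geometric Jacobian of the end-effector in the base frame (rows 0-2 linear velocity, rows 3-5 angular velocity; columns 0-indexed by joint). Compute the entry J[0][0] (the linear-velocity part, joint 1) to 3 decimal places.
-0.707

axis z_0 = ẑ; lever o_n−o_0 = (0.7071,0.7071,5.0000)
cross product → J_v[:, 0] = (-0.7071,0.7071,0.0000)
J_ω[:, 0] = z_0
entry J[0][0] = -0.7071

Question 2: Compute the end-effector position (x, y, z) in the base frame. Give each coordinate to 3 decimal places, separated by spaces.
after link 1: o_1 = (0.0000, 0.0000, 0.0000)
after link 2: o_2 = (0.7071, 0.7071, 5.0000)

0.707 0.707 5.000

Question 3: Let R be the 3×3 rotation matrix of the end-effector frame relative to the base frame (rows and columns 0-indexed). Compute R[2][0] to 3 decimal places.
End-effector x-axis (col 0 of R) = (-0.0000,0.0000,1.0000)
R[2][0] = 1.0000

1.000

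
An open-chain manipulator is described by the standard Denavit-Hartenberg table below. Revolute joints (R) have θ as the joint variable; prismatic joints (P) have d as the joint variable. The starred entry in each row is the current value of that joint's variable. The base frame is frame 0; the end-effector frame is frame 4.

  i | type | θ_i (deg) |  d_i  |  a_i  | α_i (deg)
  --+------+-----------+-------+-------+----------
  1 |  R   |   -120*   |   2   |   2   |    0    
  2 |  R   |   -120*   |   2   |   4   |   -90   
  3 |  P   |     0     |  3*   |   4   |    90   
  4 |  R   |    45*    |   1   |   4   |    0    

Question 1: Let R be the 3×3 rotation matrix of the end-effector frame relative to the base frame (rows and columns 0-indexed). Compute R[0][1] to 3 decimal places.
-0.259

End-effector y-axis (col 1 of R) = (-0.2588,-0.9659,0.0000)
R[0][1] = -0.2588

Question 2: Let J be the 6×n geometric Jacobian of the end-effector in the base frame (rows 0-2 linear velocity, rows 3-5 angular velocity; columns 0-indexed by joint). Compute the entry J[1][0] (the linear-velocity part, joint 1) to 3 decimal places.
-11.462

axis z_0 = ẑ; lever o_n−o_0 = (-11.4618,4.7314,5.0000)
cross product → J_v[:, 0] = (-4.7314,-11.4618,0.0000)
J_ω[:, 0] = z_0
entry J[1][0] = -11.4618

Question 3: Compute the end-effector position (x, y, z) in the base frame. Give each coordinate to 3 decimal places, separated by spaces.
-11.462 4.731 5.000

after link 1: o_1 = (-1.0000, -1.7321, 2.0000)
after link 2: o_2 = (-3.0000, 1.7321, 4.0000)
after link 3: o_3 = (-7.5981, 3.6962, 4.0000)
after link 4: o_4 = (-11.4618, 4.7314, 5.0000)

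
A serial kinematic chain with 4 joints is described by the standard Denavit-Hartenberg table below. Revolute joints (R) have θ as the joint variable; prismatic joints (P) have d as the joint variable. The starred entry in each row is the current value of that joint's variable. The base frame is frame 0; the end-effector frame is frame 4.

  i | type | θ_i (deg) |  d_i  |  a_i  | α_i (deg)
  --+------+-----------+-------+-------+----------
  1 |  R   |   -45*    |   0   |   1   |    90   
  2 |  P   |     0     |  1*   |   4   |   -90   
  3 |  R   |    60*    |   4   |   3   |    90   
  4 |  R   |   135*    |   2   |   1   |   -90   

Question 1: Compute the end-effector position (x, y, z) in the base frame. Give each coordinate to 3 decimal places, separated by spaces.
after link 1: o_1 = (0.7071, -0.7071, 0.0000)
after link 2: o_2 = (2.8284, -4.2426, 0.0000)
after link 3: o_3 = (5.7262, -3.4662, 4.0000)
after link 4: o_4 = (5.5608, -5.5810, 4.7071)

5.561 -5.581 4.707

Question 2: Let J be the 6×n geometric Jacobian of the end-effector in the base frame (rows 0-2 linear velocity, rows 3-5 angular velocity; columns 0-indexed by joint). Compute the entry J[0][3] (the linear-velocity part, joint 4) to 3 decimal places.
-0.683

axis z_3 = (0.2588,-0.9659,0.0000); lever o_n−o_3 = (-0.1654,-2.1149,0.7071)
cross product → J_v[:, 3] = (-0.6830,-0.1830,-0.7071)
J_ω[:, 3] = z_3
entry J[0][3] = -0.6830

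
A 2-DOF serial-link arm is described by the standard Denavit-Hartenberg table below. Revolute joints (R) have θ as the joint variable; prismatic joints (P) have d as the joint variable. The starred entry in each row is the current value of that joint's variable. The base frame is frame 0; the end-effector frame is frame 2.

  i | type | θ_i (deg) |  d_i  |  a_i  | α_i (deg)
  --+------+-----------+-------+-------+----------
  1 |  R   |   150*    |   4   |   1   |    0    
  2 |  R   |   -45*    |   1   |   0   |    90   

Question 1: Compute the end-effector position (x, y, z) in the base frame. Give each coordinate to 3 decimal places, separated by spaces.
after link 1: o_1 = (-0.8660, 0.5000, 4.0000)
after link 2: o_2 = (-0.8660, 0.5000, 5.0000)

-0.866 0.500 5.000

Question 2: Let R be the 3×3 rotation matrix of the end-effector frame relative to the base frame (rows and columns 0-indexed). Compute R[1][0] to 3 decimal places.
End-effector x-axis (col 0 of R) = (-0.2588,0.9659,0.0000)
R[1][0] = 0.9659

0.966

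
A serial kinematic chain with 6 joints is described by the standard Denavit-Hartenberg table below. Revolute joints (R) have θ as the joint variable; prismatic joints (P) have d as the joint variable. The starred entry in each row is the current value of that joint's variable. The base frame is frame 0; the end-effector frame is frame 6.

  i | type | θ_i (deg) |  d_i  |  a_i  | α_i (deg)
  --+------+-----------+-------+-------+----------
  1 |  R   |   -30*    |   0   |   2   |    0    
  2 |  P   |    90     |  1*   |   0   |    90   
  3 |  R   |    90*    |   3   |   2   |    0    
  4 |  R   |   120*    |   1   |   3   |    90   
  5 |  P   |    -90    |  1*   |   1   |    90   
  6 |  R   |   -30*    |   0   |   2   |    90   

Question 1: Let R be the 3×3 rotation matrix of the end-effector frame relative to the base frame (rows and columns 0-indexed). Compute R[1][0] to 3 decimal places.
End-effector x-axis (col 0 of R) = (-0.6250,0.6495,-0.4330)
R[1][0] = 0.6495

0.650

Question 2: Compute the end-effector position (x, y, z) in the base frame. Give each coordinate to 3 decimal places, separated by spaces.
1.531 -3.884 1.500

after link 1: o_1 = (1.7321, -1.0000, 0.0000)
after link 2: o_2 = (1.7321, -1.0000, 1.0000)
after link 3: o_3 = (4.3301, -2.5000, 3.0000)
after link 4: o_4 = (3.8971, -5.2500, 1.5000)
after link 5: o_5 = (2.7811, -5.1830, 2.3660)
after link 6: o_6 = (1.5311, -3.8840, 1.5000)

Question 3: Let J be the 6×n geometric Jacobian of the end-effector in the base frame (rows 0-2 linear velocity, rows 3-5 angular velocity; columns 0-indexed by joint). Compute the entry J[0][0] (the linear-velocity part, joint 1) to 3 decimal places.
axis z_0 = ẑ; lever o_n−o_0 = (1.5311,-3.8840,1.5000)
cross product → J_v[:, 0] = (3.8840,1.5311,-0.0000)
J_ω[:, 0] = z_0
entry J[0][0] = 3.8840

3.884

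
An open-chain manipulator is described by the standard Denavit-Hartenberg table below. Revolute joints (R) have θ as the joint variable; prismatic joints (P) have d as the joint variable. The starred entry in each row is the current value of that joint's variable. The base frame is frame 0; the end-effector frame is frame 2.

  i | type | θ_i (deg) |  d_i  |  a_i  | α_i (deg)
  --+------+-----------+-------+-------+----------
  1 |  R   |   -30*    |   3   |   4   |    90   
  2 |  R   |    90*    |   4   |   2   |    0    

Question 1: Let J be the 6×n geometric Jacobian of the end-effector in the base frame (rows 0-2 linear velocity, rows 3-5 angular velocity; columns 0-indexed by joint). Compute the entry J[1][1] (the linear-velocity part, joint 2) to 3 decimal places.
axis z_1 = (-0.5000,-0.8660,0.0000); lever o_n−o_1 = (-2.0000,-3.4641,2.0000)
cross product → J_v[:, 1] = (-1.7321,1.0000,0.0000)
J_ω[:, 1] = z_1
entry J[1][1] = 1.0000

1.000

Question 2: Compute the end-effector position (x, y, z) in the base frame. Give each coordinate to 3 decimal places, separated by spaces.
1.464 -5.464 5.000

after link 1: o_1 = (3.4641, -2.0000, 3.0000)
after link 2: o_2 = (1.4641, -5.4641, 5.0000)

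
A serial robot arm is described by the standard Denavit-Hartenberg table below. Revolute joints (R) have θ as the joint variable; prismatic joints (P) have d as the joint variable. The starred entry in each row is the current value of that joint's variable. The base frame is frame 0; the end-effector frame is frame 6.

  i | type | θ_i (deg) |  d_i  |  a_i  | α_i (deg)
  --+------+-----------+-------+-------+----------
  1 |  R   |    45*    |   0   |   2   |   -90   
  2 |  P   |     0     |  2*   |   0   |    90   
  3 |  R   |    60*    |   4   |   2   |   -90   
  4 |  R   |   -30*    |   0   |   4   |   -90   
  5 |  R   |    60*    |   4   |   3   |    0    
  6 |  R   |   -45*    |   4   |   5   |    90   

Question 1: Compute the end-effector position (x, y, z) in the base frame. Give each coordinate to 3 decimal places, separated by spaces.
-0.109 18.272 2.237

after link 1: o_1 = (1.4142, 1.4142, 0.0000)
after link 2: o_2 = (0.0000, 2.8284, 0.0000)
after link 3: o_3 = (-0.5176, 4.7603, 4.0000)
after link 4: o_4 = (-1.4142, 8.1063, 6.0000)
after link 5: o_5 = (0.2415, 11.9654, 3.2859)
after link 6: o_6 = (-0.1087, 18.2723, 2.2366)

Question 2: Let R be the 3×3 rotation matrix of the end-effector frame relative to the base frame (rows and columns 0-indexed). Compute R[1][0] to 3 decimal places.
End-effector x-axis (col 0 of R) = (0.0335,0.8750,0.4830)
R[1][0] = 0.8750

0.875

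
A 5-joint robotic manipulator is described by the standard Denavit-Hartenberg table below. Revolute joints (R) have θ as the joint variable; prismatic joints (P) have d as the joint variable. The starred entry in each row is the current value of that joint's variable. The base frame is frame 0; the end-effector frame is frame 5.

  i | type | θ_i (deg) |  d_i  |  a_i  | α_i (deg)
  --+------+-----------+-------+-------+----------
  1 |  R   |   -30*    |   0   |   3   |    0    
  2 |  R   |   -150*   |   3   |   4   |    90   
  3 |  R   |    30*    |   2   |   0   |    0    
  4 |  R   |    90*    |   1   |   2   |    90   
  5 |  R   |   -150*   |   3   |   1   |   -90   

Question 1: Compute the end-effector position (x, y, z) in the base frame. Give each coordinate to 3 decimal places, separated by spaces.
after link 1: o_1 = (2.5981, -1.5000, 0.0000)
after link 2: o_2 = (-1.4019, -1.5000, 3.0000)
after link 3: o_3 = (-1.4019, 0.5000, 3.0000)
after link 4: o_4 = (-0.4019, 1.5000, 4.7321)
after link 5: o_5 = (-3.4330, 1.0000, 5.4821)

-3.433 1.000 5.482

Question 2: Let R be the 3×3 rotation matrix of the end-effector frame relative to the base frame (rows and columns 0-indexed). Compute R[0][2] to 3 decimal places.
End-effector z-axis (col 2 of R) = (0.2500,-0.8660,0.4330)
R[0][2] = 0.2500

0.250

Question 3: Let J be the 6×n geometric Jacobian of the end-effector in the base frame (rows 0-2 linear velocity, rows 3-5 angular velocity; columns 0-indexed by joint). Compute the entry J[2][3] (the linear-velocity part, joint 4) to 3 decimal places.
2.031

axis z_3 = (0.0000,1.0000,0.0000); lever o_n−o_3 = (-2.0311,0.5000,2.4821)
cross product → J_v[:, 3] = (2.4821,-0.0000,2.0311)
J_ω[:, 3] = z_3
entry J[2][3] = 2.0311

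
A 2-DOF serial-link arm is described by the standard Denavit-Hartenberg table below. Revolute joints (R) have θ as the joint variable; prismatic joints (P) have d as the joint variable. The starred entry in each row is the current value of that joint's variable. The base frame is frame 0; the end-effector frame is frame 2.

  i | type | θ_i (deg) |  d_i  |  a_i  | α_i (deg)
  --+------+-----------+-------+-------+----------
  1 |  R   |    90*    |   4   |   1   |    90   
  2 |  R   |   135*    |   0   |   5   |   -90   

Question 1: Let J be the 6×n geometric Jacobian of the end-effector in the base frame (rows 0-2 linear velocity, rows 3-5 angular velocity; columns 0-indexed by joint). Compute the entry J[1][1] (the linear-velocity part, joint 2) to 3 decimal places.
-3.536

axis z_1 = (1.0000,-0.0000,0.0000); lever o_n−o_1 = (-0.0000,-3.5355,3.5355)
cross product → J_v[:, 1] = (-0.0000,-3.5355,-3.5355)
J_ω[:, 1] = z_1
entry J[1][1] = -3.5355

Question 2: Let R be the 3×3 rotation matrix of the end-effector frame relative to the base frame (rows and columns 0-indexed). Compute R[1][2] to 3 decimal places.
End-effector z-axis (col 2 of R) = (0.0000,-0.7071,-0.7071)
R[1][2] = -0.7071

-0.707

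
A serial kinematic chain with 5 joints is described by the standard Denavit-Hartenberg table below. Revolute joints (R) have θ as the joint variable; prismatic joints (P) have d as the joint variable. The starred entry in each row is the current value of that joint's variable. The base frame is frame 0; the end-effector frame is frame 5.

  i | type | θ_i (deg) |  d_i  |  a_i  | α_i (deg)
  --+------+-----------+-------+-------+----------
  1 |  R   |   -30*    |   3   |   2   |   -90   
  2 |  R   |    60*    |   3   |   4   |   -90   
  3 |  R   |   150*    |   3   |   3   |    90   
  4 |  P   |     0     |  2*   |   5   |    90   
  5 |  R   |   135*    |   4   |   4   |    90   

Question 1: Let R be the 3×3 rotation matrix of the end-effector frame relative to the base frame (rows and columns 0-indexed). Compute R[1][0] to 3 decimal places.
End-effector x-axis (col 0 of R) = (0.2888,-0.4656,-0.8365)
R[1][0] = -0.4656

-0.466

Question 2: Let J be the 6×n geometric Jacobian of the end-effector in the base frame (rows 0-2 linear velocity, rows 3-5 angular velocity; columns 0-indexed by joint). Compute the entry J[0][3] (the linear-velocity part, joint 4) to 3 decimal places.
prismatic axis z_3 = (-0.2165,-0.8750,-0.4330)
J_v[:, 3] = z_3; J_ω[:, 3] = (0,0,0)
entry J[0][3] = -0.2165

-0.217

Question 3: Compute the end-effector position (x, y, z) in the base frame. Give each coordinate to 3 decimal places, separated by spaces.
after link 1: o_1 = (1.7321, -1.0000, 3.0000)
after link 2: o_2 = (4.9641, 0.5981, -0.4641)
after link 3: o_3 = (0.8391, 1.2476, 0.2859)
after link 4: o_4 = (-2.7189, -1.5849, 3.1699)
after link 5: o_5 = (1.4365, -5.1795, 1.8238)

1.436 -5.179 1.824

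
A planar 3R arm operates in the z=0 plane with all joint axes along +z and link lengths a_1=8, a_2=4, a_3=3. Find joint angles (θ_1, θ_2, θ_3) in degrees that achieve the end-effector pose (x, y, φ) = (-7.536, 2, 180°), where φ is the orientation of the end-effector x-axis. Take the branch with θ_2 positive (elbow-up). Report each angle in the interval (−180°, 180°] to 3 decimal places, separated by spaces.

132.412 149.998 -102.410

wrist centre = target − a_3·(cos φ, sin φ) = (-4.5360, 2.0000)
cos θ_2 = (24.5753−8²−4²)/(2·8·4) = -0.8660; θ_2 = 149.9983° (elbow-up)
β = atan2(2.0000,-4.5360) = 156.2065°; ψ = atan2(2.0001,4.5360) = 23.7948°
θ_1 = β − ψ = 132.4117°
θ_3 = φ − θ_1 − θ_2 = -102.4101° (wrapped to (-180°,180°])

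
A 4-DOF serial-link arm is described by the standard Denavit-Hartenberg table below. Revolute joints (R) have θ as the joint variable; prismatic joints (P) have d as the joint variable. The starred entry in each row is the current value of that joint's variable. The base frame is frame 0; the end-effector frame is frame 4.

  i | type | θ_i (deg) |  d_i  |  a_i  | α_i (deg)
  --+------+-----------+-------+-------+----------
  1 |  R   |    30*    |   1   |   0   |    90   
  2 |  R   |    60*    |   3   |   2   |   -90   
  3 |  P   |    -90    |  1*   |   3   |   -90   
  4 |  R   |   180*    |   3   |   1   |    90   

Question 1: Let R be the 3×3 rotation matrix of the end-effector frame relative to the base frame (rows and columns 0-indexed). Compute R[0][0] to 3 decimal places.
End-effector x-axis (col 0 of R) = (-0.5000,0.8660,-0.0000)
R[0][0] = -0.5000

-0.500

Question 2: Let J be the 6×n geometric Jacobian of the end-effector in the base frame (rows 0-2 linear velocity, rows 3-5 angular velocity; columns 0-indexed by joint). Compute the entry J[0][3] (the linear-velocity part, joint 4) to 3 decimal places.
-0.750

axis z_3 = (0.4330,0.2500,0.8660); lever o_n−o_3 = (0.7990,1.6160,2.5981)
cross product → J_v[:, 3] = (-0.7500,-0.4330,0.5000)
J_ω[:, 3] = z_3
entry J[0][3] = -0.7500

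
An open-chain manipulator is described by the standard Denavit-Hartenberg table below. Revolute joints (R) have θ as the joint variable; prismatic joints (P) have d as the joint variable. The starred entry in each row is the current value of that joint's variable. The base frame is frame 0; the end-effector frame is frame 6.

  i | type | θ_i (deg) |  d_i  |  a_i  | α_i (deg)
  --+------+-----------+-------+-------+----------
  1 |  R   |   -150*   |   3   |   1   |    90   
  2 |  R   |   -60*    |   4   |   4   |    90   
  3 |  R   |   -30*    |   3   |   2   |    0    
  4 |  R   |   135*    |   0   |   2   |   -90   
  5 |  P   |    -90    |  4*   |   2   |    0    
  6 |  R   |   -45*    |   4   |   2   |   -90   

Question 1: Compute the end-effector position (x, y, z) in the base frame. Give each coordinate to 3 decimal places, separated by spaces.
4.127 4.109 1.652

after link 1: o_1 = (-0.8660, -0.5000, 3.0000)
after link 2: o_2 = (-4.5981, 1.9641, -0.4641)
after link 3: o_3 = (-2.5981, 1.9641, -3.4641)
after link 4: o_4 = (-3.3399, 3.7665, -3.0158)
after link 5: o_5 = (0.3508, 4.7019, -0.6697)
after link 6: o_6 = (4.1267, 4.1091, 1.6522)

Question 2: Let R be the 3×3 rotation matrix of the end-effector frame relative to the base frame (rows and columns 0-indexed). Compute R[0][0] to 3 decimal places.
0.793

End-effector x-axis (col 0 of R) = (0.7926,-0.3311,-0.5120)
R[0][0] = 0.7926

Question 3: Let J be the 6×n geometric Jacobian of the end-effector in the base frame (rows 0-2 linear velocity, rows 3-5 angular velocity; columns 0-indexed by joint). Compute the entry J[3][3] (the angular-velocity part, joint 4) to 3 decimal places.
0.750

axis z_3 = (0.7500,0.4330,-0.5000); lever o_n−o_3 = (6.7247,2.1450,5.1163)
cross product → J_v[:, 3] = (3.2879,-7.1996,-1.3031)
J_ω[:, 3] = z_3
entry J[3][3] = 0.7500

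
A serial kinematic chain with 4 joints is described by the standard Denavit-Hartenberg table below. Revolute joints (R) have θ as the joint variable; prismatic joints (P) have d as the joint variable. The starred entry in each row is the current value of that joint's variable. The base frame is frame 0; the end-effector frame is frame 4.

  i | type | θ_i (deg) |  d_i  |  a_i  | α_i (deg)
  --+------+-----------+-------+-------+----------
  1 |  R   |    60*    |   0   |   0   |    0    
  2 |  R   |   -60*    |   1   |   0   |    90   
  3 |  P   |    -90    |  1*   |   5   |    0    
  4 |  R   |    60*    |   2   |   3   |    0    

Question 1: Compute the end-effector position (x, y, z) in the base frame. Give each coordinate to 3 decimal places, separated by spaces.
2.598 -3.000 -5.500

after link 1: o_1 = (0.0000, 0.0000, 0.0000)
after link 2: o_2 = (0.0000, 0.0000, 1.0000)
after link 3: o_3 = (0.0000, -1.0000, -4.0000)
after link 4: o_4 = (2.5981, -3.0000, -5.5000)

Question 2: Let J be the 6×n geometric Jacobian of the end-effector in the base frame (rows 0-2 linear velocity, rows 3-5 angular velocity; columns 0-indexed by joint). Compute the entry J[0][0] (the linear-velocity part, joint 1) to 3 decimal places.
axis z_0 = ẑ; lever o_n−o_0 = (2.5981,-3.0000,-5.5000)
cross product → J_v[:, 0] = (3.0000,2.5981,-0.0000)
J_ω[:, 0] = z_0
entry J[0][0] = 3.0000

3.000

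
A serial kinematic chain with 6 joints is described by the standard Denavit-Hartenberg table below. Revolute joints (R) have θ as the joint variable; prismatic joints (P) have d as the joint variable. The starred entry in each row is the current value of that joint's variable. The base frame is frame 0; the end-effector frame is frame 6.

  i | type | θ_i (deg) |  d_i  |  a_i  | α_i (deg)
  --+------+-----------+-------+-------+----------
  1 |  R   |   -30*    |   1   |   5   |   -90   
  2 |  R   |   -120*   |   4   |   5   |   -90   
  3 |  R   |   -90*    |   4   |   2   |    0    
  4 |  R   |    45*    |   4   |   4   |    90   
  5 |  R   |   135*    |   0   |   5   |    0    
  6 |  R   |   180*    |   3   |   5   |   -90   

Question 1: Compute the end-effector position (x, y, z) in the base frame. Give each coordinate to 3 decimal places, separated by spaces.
after link 1: o_1 = (4.3301, -2.5000, 1.0000)
after link 2: o_2 = (4.1651, 2.2141, 5.3301)
after link 3: o_3 = (8.1651, 2.2141, 7.3301)
after link 4: o_4 = (11.3545, 3.6386, 11.7796)
after link 5: o_5 = (13.8387, -0.6823, 11.3823)
after link 6: o_6 = (13.3338, 4.9454, 9.9425)

13.334 4.945 9.942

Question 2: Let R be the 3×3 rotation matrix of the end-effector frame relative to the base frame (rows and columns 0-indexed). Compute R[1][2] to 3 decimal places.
0.252

End-effector z-axis (col 2 of R) = (0.5638,0.2518,0.7866)
R[1][2] = 0.2518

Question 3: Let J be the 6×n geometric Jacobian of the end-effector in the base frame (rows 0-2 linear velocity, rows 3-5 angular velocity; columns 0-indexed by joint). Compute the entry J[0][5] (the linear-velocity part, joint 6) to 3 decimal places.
axis z_5 = (0.6597,0.4356,-0.6124); lever o_n−o_5 = (-0.5050,5.6278,-1.4398)
cross product → J_v[:, 5] = (2.8191,1.2591,3.9328)
J_ω[:, 5] = z_5
entry J[0][5] = 2.8191

2.819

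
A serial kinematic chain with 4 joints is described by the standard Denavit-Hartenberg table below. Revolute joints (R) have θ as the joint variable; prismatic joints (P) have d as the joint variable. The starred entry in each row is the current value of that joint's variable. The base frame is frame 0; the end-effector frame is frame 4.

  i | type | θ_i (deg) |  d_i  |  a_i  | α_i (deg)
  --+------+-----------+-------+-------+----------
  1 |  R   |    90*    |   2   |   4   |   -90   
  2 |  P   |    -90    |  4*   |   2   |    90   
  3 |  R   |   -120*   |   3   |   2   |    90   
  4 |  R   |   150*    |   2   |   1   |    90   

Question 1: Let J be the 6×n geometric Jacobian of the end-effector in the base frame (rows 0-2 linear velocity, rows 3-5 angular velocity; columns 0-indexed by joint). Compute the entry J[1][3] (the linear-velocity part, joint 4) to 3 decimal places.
axis z_3 = (-0.5000,-0.0000,-0.8660); lever o_n−o_3 = (-1.7500,-0.5000,-1.2990)
cross product → J_v[:, 3] = (-0.4330,0.8660,0.2500)
J_ω[:, 3] = z_3
entry J[1][3] = 0.8660

0.866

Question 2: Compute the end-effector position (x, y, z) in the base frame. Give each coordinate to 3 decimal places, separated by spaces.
-4.018 0.500 1.701

after link 1: o_1 = (0.0000, 4.0000, 2.0000)
after link 2: o_2 = (-4.0000, 4.0000, 4.0000)
after link 3: o_3 = (-2.2679, 1.0000, 3.0000)
after link 4: o_4 = (-4.0179, 0.5000, 1.7010)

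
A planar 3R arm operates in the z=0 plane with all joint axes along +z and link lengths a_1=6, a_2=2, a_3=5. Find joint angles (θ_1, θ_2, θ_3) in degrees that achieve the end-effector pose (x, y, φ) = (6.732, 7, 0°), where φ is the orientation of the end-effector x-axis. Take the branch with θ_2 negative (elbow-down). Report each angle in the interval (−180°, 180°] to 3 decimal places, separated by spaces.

wrist centre = target − a_3·(cos φ, sin φ) = (1.7320, 7.0000)
cos θ_2 = (51.9998−6²−2²)/(2·6·2) = 0.5000; θ_2 = -60.0005° (elbow-down)
β = atan2(7.0000,1.7320) = 76.1025°; ψ = atan2(-1.7321,7.0000) = -13.8980°
θ_1 = β − ψ = 90.0005°
θ_3 = φ − θ_1 − θ_2 = -30.0000° (wrapped to (-180°,180°])

90.000 -60.000 -30.000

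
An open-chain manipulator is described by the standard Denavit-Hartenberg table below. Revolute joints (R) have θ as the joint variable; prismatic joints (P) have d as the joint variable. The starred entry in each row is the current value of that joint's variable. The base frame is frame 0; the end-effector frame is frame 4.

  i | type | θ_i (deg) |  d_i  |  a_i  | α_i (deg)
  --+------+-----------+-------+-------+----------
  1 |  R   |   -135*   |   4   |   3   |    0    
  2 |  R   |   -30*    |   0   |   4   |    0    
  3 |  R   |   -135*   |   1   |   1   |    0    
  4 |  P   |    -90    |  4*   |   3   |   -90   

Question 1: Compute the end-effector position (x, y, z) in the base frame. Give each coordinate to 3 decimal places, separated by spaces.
-2.887 -3.791 9.000

after link 1: o_1 = (-2.1213, -2.1213, 4.0000)
after link 2: o_2 = (-5.9850, -3.1566, 4.0000)
after link 3: o_3 = (-5.4850, -2.2906, 5.0000)
after link 4: o_4 = (-2.8869, -3.7906, 9.0000)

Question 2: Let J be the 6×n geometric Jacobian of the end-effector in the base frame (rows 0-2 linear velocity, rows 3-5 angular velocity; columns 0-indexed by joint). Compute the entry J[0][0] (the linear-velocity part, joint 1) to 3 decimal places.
3.791

axis z_0 = ẑ; lever o_n−o_0 = (-2.8869,-3.7906,9.0000)
cross product → J_v[:, 0] = (3.7906,-2.8869,0.0000)
J_ω[:, 0] = z_0
entry J[0][0] = 3.7906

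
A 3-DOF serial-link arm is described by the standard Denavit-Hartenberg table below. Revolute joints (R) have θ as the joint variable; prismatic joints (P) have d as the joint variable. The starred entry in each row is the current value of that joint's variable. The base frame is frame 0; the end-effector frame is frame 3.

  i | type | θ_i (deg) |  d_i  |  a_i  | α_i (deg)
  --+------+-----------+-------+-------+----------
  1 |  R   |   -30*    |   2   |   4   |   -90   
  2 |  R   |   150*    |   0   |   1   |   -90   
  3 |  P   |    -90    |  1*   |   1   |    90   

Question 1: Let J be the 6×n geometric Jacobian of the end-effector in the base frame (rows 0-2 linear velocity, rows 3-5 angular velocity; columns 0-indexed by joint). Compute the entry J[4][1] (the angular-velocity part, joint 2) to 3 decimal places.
0.866

axis z_1 = (0.5000,0.8660,0.0000); lever o_n−o_1 = (-0.6830,1.5490,0.3660)
cross product → J_v[:, 1] = (0.3170,-0.1830,1.3660)
J_ω[:, 1] = z_1
entry J[4][1] = 0.8660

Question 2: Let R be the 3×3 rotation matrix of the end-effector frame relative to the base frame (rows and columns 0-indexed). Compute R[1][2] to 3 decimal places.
End-effector z-axis (col 2 of R) = (0.7500,-0.4330,0.5000)
R[1][2] = -0.4330

-0.433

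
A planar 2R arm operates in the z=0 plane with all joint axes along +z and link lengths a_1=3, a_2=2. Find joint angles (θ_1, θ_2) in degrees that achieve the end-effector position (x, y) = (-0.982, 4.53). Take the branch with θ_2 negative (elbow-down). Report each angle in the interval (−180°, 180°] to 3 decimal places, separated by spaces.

119.996 -45.000

cos θ_2 = (21.4852−3²−2²)/(2·3·2) = 0.7071; θ_2 = -45.0004° (elbow-down)
β = atan2(4.5300,-0.9820) = 102.2312°; ψ = atan2(-1.4142,4.4142) = -17.7644°
θ_1 = β − ψ = 119.9956°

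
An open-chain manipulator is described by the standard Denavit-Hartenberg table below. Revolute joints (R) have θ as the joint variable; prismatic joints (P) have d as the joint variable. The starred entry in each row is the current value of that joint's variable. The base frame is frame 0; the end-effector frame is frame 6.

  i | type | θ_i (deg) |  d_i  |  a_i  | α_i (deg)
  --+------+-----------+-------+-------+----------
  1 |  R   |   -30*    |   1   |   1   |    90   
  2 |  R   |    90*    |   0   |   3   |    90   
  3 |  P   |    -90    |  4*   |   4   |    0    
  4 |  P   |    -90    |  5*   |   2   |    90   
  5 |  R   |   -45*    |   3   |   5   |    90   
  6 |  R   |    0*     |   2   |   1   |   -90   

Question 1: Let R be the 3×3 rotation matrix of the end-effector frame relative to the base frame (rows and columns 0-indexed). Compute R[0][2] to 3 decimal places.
-0.500

End-effector z-axis (col 2 of R) = (-0.5000,-0.8660,-0.0000)
R[0][2] = -0.5000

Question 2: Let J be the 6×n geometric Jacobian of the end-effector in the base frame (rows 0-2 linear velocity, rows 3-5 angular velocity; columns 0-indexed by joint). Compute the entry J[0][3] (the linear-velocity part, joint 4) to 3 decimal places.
prismatic axis z_3 = (0.8660,-0.5000,-0.0000)
J_v[:, 3] = z_3; J_ω[:, 3] = (0,0,0)
entry J[0][3] = 0.8660

0.866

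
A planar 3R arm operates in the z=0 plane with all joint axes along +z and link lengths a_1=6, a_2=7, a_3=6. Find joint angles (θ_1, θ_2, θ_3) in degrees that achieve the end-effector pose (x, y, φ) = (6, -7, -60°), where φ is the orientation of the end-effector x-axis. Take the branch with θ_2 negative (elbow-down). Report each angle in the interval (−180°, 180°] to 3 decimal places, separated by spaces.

wrist centre = target − a_3·(cos φ, sin φ) = (3.0000, -1.8038)
cos θ_2 = (12.2539−6²−7²)/(2·6·7) = -0.8660; θ_2 = -150.0000° (elbow-down)
β = atan2(-1.8038,3.0000) = -31.0178°; ψ = atan2(-3.5000,-0.0622) = -91.0178°
θ_1 = β − ψ = 60.0000°
θ_3 = φ − θ_1 − θ_2 = 30.0000° (wrapped to (-180°,180°])

60.000 -150.000 30.000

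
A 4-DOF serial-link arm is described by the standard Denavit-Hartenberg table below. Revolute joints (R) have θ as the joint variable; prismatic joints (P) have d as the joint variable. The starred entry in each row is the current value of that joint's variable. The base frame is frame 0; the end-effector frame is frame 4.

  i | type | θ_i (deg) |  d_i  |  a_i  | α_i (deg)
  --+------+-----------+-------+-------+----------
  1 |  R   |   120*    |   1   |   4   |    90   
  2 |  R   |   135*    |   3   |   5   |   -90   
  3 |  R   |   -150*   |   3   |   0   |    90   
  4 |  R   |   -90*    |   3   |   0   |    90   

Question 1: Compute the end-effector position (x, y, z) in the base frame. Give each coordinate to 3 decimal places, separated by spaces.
0.646 -0.315 1.354

after link 1: o_1 = (-2.0000, 3.4641, 1.0000)
after link 2: o_2 = (2.3658, 1.9022, 4.5355)
after link 3: o_3 = (3.4265, 0.0651, 2.4142)
after link 4: o_4 = (0.6462, -0.3154, 1.3536)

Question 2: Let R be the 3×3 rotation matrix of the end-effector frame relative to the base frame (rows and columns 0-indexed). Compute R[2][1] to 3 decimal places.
-0.354

End-effector y-axis (col 1 of R) = (-0.9268,-0.1268,-0.3536)
R[2][1] = -0.3536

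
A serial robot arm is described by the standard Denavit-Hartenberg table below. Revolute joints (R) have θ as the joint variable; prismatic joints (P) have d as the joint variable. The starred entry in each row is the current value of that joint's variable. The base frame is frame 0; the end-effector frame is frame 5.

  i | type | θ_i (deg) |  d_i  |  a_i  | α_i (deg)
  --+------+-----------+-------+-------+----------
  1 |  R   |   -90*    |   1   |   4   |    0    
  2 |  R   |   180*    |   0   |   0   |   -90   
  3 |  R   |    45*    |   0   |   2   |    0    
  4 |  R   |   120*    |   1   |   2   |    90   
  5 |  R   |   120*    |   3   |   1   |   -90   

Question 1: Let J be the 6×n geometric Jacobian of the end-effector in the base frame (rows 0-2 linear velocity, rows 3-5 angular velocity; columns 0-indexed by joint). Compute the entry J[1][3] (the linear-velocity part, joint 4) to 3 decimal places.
-3.286

axis z_3 = (-1.0000,0.0000,0.0000); lever o_n−o_3 = (-1.8660,-0.6724,-3.2860)
cross product → J_v[:, 3] = (-0.0000,-3.2860,0.6724)
J_ω[:, 3] = z_3
entry J[1][3] = -3.2860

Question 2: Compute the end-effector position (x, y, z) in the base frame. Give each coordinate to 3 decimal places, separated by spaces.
after link 1: o_1 = (0.0000, -4.0000, 1.0000)
after link 2: o_2 = (0.0000, -4.0000, 1.0000)
after link 3: o_3 = (0.0000, -2.5858, -0.4142)
after link 4: o_4 = (-1.0000, -4.5176, -0.9319)
after link 5: o_5 = (-1.8660, -3.2582, -3.7002)

-1.866 -3.258 -3.700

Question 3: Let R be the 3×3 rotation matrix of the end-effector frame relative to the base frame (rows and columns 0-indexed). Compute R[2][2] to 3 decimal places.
End-effector z-axis (col 2 of R) = (0.5000,0.8365,0.2241)
R[2][2] = 0.2241

0.224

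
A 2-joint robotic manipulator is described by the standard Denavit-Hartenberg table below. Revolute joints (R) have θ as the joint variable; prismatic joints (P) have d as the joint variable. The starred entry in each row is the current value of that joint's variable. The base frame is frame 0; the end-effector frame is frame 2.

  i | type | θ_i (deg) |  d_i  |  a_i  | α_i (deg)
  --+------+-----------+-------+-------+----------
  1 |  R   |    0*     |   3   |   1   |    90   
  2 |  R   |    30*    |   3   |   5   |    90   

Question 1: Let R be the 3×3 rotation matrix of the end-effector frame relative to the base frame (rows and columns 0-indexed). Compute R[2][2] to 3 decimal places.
End-effector z-axis (col 2 of R) = (0.5000,-0.0000,-0.8660)
R[2][2] = -0.8660

-0.866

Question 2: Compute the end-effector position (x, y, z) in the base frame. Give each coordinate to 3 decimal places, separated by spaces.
5.330 -3.000 5.500

after link 1: o_1 = (1.0000, 0.0000, 3.0000)
after link 2: o_2 = (5.3301, -3.0000, 5.5000)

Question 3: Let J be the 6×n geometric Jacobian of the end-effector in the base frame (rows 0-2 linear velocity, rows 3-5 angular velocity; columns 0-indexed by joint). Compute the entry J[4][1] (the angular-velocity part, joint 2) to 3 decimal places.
axis z_1 = (0.0000,-1.0000,0.0000); lever o_n−o_1 = (4.3301,-3.0000,2.5000)
cross product → J_v[:, 1] = (-2.5000,0.0000,4.3301)
J_ω[:, 1] = z_1
entry J[4][1] = -1.0000

-1.000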